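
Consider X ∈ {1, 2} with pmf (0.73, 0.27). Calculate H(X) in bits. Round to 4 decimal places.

0.8415 bits

H(X) = −Σ p·log₂ p.
  −(0.73)·log₂(0.73) = 0.33144
  −(0.27)·log₂(0.27) = 0.51002
Sum: 0.33144 + 0.51002 = 0.8415 bits.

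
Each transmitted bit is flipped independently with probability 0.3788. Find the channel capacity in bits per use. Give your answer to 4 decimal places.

Binary symmetric channel: C = 1 − h₂(ε) where h₂ is the binary entropy function.
h₂(0.3788) = −0.3788·log₂0.3788 − 0.6212·log₂0.6212 = 0.9572.
C = 1 − 0.9572 = 0.0428 bits per channel use.

0.0428 bits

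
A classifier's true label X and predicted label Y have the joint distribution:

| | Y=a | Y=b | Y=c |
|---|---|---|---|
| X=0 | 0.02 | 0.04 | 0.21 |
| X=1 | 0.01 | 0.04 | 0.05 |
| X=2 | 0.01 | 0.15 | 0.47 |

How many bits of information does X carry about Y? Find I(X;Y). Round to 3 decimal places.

0.038 bits

Marginals: p(X) = (0.2700, 0.1000, 0.6300), p(Y) = (0.0400, 0.2300, 0.7300).
I(X;Y) = Σ p(x,y)·log₂[p(x,y)/(p(x)p(y))].
  (0,a): 0.02·log₂(1.8519) = 0.0178
  (0,b): 0.04·log₂(0.6441) = -0.0254
  (0,c): 0.21·log₂(1.0654) = 0.0192
  (1,a): 0.01·log₂(2.5000) = 0.0132
  (1,b): 0.04·log₂(1.7391) = 0.0319
  (1,c): 0.05·log₂(0.6849) = -0.0273
  (2,a): 0.01·log₂(0.3968) = -0.0133
  (2,b): 0.15·log₂(1.0352) = 0.0075
  (2,c): 0.47·log₂(1.0220) = 0.0147
Sum = 0.038 bits.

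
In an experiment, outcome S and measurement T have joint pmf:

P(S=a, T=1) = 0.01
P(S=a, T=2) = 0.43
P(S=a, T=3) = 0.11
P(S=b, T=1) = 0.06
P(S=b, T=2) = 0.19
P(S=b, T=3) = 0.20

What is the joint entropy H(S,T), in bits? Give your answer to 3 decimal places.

H(S,T) = −Σ p(x,y)·log₂ p(x,y) over all 6 cells.
  cell (a,1): −0.01·log₂0.01 = 0.0664
  cell (a,2): −0.43·log₂0.43 = 0.5236
  cell (a,3): −0.11·log₂0.11 = 0.3503
  cell (b,1): −0.06·log₂0.06 = 0.2435
  cell (b,2): −0.19·log₂0.19 = 0.4552
  cell (b,3): −0.20·log₂0.20 = 0.4644
Sum = 2.103 bits.

2.103 bits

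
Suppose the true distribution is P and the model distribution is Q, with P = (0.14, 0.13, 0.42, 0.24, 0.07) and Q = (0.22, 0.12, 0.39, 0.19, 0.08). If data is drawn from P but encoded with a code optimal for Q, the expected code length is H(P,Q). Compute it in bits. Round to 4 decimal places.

H(P,Q) = −Σ p·log₂ q.
  −0.14·log₂(0.22) = 0.30582
  −0.13·log₂(0.12) = 0.39766
  −0.42·log₂(0.39) = 0.57055
  −0.24·log₂(0.19) = 0.57502
  −0.07·log₂(0.08) = 0.25507
H(P,Q) = 2.1041 bits.

2.1041 bits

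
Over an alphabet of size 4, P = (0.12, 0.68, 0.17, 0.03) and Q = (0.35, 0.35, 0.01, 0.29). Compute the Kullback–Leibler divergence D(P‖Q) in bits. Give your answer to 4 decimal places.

1.0629 bits

D(P‖Q) = Σ p·log₂(p/q).
  0.12·log₂(0.12/0.35) = -0.18532
  0.68·log₂(0.68/0.35) = 0.65156
  0.17·log₂(0.17/0.01) = 0.69487
  0.03·log₂(0.03/0.29) = -0.09819
D(P‖Q) = 1.0629 bits.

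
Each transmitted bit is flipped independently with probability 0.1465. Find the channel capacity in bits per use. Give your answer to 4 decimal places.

0.3990 bits

Binary symmetric channel: C = 1 − h₂(ε) where h₂ is the binary entropy function.
h₂(0.1465) = −0.1465·log₂0.1465 − 0.8535·log₂0.8535 = 0.6010.
C = 1 − 0.6010 = 0.3990 bits per channel use.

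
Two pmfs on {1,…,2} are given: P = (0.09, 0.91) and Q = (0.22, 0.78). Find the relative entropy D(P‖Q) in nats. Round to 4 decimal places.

D(P‖Q) = Σ p·ln(p/q).
  0.09·ln(0.09/0.22) = -0.08044
  0.91·ln(0.91/0.78) = 0.14028
D(P‖Q) = 0.0598 nats.

0.0598 nats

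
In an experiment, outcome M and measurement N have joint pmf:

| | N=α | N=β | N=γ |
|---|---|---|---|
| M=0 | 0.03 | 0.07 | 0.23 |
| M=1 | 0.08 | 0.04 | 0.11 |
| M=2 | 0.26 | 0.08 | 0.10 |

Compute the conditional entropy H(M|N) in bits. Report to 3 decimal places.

Chain rule: H(M|N) = H(M,N) − H(N).
Marginals: p(M) = (0.3300, 0.2300, 0.4400), p(N) = (0.3700, 0.1900, 0.4400).
H(M,N) = 2.8645 bits; H(N) = 1.5071 bits.
H(M|N) = 2.8645 − 1.5071 = 1.357 bits.

1.357 bits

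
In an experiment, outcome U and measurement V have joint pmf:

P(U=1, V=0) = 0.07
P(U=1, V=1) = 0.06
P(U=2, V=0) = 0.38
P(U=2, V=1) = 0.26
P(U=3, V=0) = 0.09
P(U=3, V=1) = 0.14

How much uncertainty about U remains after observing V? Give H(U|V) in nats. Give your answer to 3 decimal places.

0.875 nats

Marginals: p(U) = (0.1300, 0.6400, 0.2300), p(V) = (0.5400, 0.4600).
H(U|V) = Σ p(V) · H(U|V=·).
  V=0: p=0.5400, H(U|V=0) = 0.8107
  V=1: p=0.4600, H(U|V=1) = 0.9502
Weighted sum = 0.875 nats.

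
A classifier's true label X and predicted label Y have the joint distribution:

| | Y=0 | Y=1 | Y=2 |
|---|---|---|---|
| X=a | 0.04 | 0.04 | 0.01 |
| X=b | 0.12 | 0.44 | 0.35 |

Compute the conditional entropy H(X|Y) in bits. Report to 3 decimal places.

0.394 bits

Chain rule: H(X|Y) = H(X,Y) − H(Y).
Marginals: p(X) = (0.0900, 0.9100), p(Y) = (0.1600, 0.4800, 0.3600).
H(X,Y) = 1.8563 bits; H(Y) = 1.4619 bits.
H(X|Y) = 1.8563 − 1.4619 = 0.394 bits.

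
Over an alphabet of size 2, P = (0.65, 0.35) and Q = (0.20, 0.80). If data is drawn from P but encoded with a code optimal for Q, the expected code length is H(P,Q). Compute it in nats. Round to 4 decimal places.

H(P,Q) = −Σ p·ln q.
  −0.65·ln(0.20) = 1.04613
  −0.35·ln(0.80) = 0.07810
H(P,Q) = 1.1242 nats.

1.1242 nats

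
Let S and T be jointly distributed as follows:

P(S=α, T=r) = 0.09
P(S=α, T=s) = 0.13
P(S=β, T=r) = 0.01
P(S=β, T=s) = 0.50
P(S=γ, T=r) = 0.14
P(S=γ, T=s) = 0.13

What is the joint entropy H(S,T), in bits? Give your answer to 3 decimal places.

H(S,T) = −Σ p(x,y)·log₂ p(x,y) over all 6 cells.
  cell (α,r): −0.09·log₂0.09 = 0.3127
  cell (α,s): −0.13·log₂0.13 = 0.3826
  cell (β,r): −0.01·log₂0.01 = 0.0664
  cell (β,s): −0.50·log₂0.50 = 0.5000
  cell (γ,r): −0.14·log₂0.14 = 0.3971
  cell (γ,s): −0.13·log₂0.13 = 0.3826
Sum = 2.041 bits.

2.041 bits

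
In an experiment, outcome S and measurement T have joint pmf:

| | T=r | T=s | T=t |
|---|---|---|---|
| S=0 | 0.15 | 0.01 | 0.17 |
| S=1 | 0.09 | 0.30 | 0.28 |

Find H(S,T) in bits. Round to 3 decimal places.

2.260 bits

H(S,T) = −Σ p(x,y)·log₂ p(x,y) over all 6 cells.
  cell (0,r): −0.15·log₂0.15 = 0.4105
  cell (0,s): −0.01·log₂0.01 = 0.0664
  cell (0,t): −0.17·log₂0.17 = 0.4346
  cell (1,r): −0.09·log₂0.09 = 0.3127
  cell (1,s): −0.30·log₂0.30 = 0.5211
  cell (1,t): −0.28·log₂0.28 = 0.5142
Sum = 2.260 bits.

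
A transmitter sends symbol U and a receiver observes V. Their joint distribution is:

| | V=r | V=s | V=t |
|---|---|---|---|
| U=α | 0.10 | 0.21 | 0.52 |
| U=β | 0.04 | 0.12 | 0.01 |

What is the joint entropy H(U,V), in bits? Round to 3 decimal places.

H(U,V) = −Σ p(x,y)·log₂ p(x,y) over all 6 cells.
  cell (α,r): −0.10·log₂0.10 = 0.3322
  cell (α,s): −0.21·log₂0.21 = 0.4728
  cell (α,t): −0.52·log₂0.52 = 0.4906
  cell (β,r): −0.04·log₂0.04 = 0.1858
  cell (β,s): −0.12·log₂0.12 = 0.3671
  cell (β,t): −0.01·log₂0.01 = 0.0664
Sum = 1.915 bits.

1.915 bits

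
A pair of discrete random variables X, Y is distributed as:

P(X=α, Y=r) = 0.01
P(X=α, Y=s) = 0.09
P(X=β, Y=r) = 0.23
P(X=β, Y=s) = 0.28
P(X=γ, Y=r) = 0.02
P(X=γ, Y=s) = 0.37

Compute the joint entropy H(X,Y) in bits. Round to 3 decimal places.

H(X,Y) = −Σ p(x,y)·log₂ p(x,y) over all 6 cells.
  cell (α,r): −0.01·log₂0.01 = 0.0664
  cell (α,s): −0.09·log₂0.09 = 0.3127
  cell (β,r): −0.23·log₂0.23 = 0.4877
  cell (β,s): −0.28·log₂0.28 = 0.5142
  cell (γ,r): −0.02·log₂0.02 = 0.1129
  cell (γ,s): −0.37·log₂0.37 = 0.5307
Sum = 2.025 bits.

2.025 bits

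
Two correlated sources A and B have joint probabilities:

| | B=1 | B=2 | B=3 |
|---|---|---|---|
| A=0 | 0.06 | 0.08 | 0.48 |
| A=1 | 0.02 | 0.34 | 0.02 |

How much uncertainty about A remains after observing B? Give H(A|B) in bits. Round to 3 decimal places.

Chain rule: H(A|B) = H(A,B) − H(B).
Marginals: p(A) = (0.6200, 0.3800), p(B) = (0.0800, 0.4200, 0.5000).
H(A,B) = 1.7982 bits; H(B) = 1.3172 bits.
H(A|B) = 1.7982 − 1.3172 = 0.481 bits.

0.481 bits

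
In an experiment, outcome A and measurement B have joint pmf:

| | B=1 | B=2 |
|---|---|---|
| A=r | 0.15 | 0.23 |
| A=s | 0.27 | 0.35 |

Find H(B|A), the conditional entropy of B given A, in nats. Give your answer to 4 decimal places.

0.6795 nats

Marginals: p(A) = (0.3800, 0.6200), p(B) = (0.4200, 0.5800).
H(B|A) = Σ p(A) · H(B|A=·).
  A=r: p=0.3800, H(B|A=r) = 0.6708
  A=s: p=0.6200, H(B|A=s) = 0.6848
Weighted sum = 0.6795 nats.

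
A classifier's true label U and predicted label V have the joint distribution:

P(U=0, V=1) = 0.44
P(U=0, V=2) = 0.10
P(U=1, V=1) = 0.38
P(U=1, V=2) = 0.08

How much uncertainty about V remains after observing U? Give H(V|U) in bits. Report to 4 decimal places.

0.6799 bits

Chain rule: H(V|U) = H(U,V) − H(U).
Marginals: p(U) = (0.5400, 0.4600), p(V) = (0.8200, 0.1800).
H(U,V) = 1.6753 bits; H(U) = 0.9954 bits.
H(V|U) = 1.6753 − 0.9954 = 0.6799 bits.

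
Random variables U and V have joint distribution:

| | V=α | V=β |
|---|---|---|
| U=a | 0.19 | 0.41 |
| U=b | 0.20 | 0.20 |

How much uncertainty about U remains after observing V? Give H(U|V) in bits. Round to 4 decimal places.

Chain rule: H(U|V) = H(U,V) − H(V).
Marginals: p(U) = (0.6000, 0.4000), p(V) = (0.3900, 0.6100).
H(U,V) = 1.9114 bits; H(V) = 0.9648 bits.
H(U|V) = 1.9114 − 0.9648 = 0.9466 bits.

0.9466 bits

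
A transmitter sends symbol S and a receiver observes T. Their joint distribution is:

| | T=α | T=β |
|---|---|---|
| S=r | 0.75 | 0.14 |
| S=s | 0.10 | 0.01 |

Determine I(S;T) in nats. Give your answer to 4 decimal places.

Marginals: p(S) = (0.8900, 0.1100), p(T) = (0.8500, 0.1500).
I(S;T) = Σ p(x,y)·ln[p(x,y)/(p(x)p(y))].
  (r,α): 0.75·ln(0.9914) = -0.00647
  (r,β): 0.14·ln(1.0487) = 0.00666
  (s,α): 0.10·ln(1.0695) = 0.00672
  (s,β): 0.01·ln(0.6061) = -0.00501
Sum = 0.0019 nats.

0.0019 nats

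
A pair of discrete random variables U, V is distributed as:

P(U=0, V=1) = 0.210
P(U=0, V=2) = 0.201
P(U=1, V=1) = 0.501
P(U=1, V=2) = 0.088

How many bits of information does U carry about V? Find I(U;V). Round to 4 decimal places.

Marginals: p(U) = (0.4110, 0.5890), p(V) = (0.7110, 0.2890).
I(U;V) = H(U) + H(V) − H(U,V).
H(U) = 0.9770, H(V) = 0.8674, H(U,V) = 1.7462.
I(U;V) = 0.9770 + 0.8674 − 1.7462 = 0.0982 bits.

0.0982 bits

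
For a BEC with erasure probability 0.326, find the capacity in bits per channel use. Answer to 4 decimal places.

0.6740 bits

Binary erasure channel: capacity C = 1 − ε.
C = 1 − 0.326 = 0.6740 bits per channel use.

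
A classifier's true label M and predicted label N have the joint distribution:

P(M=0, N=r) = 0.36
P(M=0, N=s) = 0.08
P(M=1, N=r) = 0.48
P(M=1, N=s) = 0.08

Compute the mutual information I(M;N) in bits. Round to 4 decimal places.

0.0020 bits

Marginals: p(M) = (0.4400, 0.5600), p(N) = (0.8400, 0.1600).
I(M;N) = Σ p(x,y)·log₂[p(x,y)/(p(x)p(y))].
  (0,r): 0.36·log₂(0.9740) = -0.01367
  (0,s): 0.08·log₂(1.1364) = 0.01475
  (1,r): 0.48·log₂(1.0204) = 0.01399
  (1,s): 0.08·log₂(0.8929) = -0.01308
Sum = 0.0020 bits.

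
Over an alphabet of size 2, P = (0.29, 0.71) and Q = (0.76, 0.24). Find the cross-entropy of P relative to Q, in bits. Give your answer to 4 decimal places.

H(P,Q) = −Σ p·log₂ q.
  −0.29·log₂(0.76) = 0.11482
  −0.71·log₂(0.24) = 1.46181
H(P,Q) = 1.5766 bits.

1.5766 bits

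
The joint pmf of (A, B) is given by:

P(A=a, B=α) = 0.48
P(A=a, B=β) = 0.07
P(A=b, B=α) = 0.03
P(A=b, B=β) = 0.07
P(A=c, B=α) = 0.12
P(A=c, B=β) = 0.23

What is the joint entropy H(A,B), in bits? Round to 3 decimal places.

H(A,B) = −Σ p(x,y)·log₂ p(x,y) over all 6 cells.
  cell (a,α): −0.48·log₂0.48 = 0.5083
  cell (a,β): −0.07·log₂0.07 = 0.2686
  cell (b,α): −0.03·log₂0.03 = 0.1518
  cell (b,β): −0.07·log₂0.07 = 0.2686
  cell (c,α): −0.12·log₂0.12 = 0.3671
  cell (c,β): −0.23·log₂0.23 = 0.4877
Sum = 2.052 bits.

2.052 bits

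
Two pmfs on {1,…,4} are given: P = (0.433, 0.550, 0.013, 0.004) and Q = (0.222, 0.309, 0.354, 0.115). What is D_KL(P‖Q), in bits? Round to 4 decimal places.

0.7935 bits

D(P‖Q) = Σ p·log₂(p/q).
  0.433·log₂(0.433/0.222) = 0.41733
  0.550·log₂(0.550/0.309) = 0.45750
  0.013·log₂(0.013/0.354) = -0.06197
  0.004·log₂(0.004/0.115) = -0.01938
D(P‖Q) = 0.7935 bits.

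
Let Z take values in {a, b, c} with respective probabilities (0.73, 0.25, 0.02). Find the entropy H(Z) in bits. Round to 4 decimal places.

0.9443 bits

H(Z) = −Σ p·log₂ p.
  −(0.73)·log₂(0.73) = 0.33144
  −(0.25)·log₂(0.25) = 0.50000
  −(0.02)·log₂(0.02) = 0.11288
Sum: 0.33144 + 0.50000 + 0.11288 = 0.9443 bits.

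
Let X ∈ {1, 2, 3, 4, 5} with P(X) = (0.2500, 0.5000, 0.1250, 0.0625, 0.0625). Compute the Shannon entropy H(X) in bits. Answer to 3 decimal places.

H(X) = −Σ p·log₂ p.
  −(0.2500)·log₂(0.2500) = 0.5000
  −(0.5000)·log₂(0.5000) = 0.5000
  −(0.1250)·log₂(0.1250) = 0.3750
  −(0.0625)·log₂(0.0625) = 0.2500
  −(0.0625)·log₂(0.0625) = 0.2500
Sum: 0.5000 + 0.5000 + 0.3750 + 0.2500 + 0.2500 = 1.875 bits.

1.875 bits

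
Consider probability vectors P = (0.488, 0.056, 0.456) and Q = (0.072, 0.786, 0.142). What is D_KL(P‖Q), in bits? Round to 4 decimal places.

D(P‖Q) = Σ p·log₂(p/q).
  0.488·log₂(0.488/0.072) = 1.34728
  0.056·log₂(0.056/0.786) = -0.21342
  0.456·log₂(0.456/0.142) = 0.76751
D(P‖Q) = 1.9014 bits.

1.9014 bits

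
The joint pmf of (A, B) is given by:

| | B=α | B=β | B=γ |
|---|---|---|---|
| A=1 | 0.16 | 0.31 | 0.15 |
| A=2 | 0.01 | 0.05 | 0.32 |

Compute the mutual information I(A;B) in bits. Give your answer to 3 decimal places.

Marginals: p(A) = (0.6200, 0.3800), p(B) = (0.1700, 0.3600, 0.4700).
I(A;B) = Σ p(x,y)·log₂[p(x,y)/(p(x)p(y))].
  (1,α): 0.16·log₂(1.5180) = 0.0964
  (1,β): 0.31·log₂(1.3889) = 0.1469
  (1,γ): 0.15·log₂(0.5148) = -0.1437
  (2,α): 0.01·log₂(0.1548) = -0.0269
  (2,β): 0.05·log₂(0.3655) = -0.0726
  (2,γ): 0.32·log₂(1.7917) = 0.2692
Sum = 0.269 bits.

0.269 bits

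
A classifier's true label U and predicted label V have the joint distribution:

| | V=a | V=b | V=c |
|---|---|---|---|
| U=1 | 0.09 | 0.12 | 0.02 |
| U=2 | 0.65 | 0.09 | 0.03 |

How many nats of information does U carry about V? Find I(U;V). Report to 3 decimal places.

Marginals: p(U) = (0.2300, 0.7700), p(V) = (0.7400, 0.2100, 0.0500).
I(U;V) = H(U) + H(V) − H(U,V).
H(U) = 0.5393, H(V) = 0.7003, H(U,V) = 1.1513.
I(U;V) = 0.5393 + 0.7003 − 1.1513 = 0.088 nats.

0.088 nats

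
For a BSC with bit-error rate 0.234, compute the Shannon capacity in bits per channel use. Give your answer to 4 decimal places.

Binary symmetric channel: C = 1 − h₂(ε) where h₂ is the binary entropy function.
h₂(0.234) = −0.234·log₂0.234 − 0.766·log₂0.766 = 0.7849.
C = 1 − 0.7849 = 0.2151 bits per channel use.

0.2151 bits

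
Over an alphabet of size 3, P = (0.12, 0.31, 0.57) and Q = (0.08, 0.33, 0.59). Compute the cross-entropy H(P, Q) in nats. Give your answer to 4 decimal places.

H(P,Q) = −Σ p·ln q.
  −0.12·ln(0.08) = 0.30309
  −0.31·ln(0.33) = 0.34369
  −0.57·ln(0.59) = 0.30075
H(P,Q) = 0.9475 nats.

0.9475 nats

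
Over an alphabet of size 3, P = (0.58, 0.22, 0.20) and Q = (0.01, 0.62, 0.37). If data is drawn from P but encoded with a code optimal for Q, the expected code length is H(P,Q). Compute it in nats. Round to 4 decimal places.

2.9750 nats

H(P,Q) = −Σ p·ln q.
  −0.58·ln(0.01) = 2.67100
  −0.22·ln(0.62) = 0.10517
  −0.20·ln(0.37) = 0.19885
H(P,Q) = 2.9750 nats.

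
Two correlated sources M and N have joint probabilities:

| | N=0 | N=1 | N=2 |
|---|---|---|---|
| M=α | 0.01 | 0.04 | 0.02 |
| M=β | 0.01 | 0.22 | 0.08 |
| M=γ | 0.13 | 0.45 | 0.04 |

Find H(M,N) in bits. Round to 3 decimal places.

2.290 bits

H(M,N) = −Σ p(x,y)·log₂ p(x,y) over all 9 cells.
  cell (α,0): −0.01·log₂0.01 = 0.0664
  cell (α,1): −0.04·log₂0.04 = 0.1858
  cell (α,2): −0.02·log₂0.02 = 0.1129
  cell (β,0): −0.01·log₂0.01 = 0.0664
  cell (β,1): −0.22·log₂0.22 = 0.4806
  cell (β,2): −0.08·log₂0.08 = 0.2915
  cell (γ,0): −0.13·log₂0.13 = 0.3826
  cell (γ,1): −0.45·log₂0.45 = 0.5184
  cell (γ,2): −0.04·log₂0.04 = 0.1858
Sum = 2.290 bits.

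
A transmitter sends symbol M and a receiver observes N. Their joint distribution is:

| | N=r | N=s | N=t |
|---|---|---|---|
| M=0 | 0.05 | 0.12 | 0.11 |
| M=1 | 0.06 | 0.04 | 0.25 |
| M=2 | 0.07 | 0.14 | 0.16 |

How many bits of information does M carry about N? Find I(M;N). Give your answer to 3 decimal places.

Marginals: p(M) = (0.2800, 0.3500, 0.3700), p(N) = (0.1800, 0.3000, 0.5200).
I(M;N) = Σ p(x,y)·log₂[p(x,y)/(p(x)p(y))].
  (0,r): 0.05·log₂(0.9921) = -0.0006
  (0,s): 0.12·log₂(1.4286) = 0.0617
  (0,t): 0.11·log₂(0.7555) = -0.0445
  (1,r): 0.06·log₂(0.9524) = -0.0042
  (1,s): 0.04·log₂(0.3810) = -0.0557
  (1,t): 0.25·log₂(1.3736) = 0.1145
  (2,r): 0.07·log₂(1.0511) = 0.0050
  (2,s): 0.14·log₂(1.2613) = 0.0469
  (2,t): 0.16·log₂(0.8316) = -0.0426
Sum = 0.081 bits.

0.081 bits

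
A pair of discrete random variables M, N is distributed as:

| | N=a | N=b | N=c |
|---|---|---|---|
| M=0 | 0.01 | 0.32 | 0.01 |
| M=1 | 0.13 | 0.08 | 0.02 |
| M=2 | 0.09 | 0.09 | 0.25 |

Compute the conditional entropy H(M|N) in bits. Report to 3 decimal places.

Chain rule: H(M|N) = H(M,N) − H(N).
Marginals: p(M) = (0.3400, 0.2300, 0.4300), p(N) = (0.2300, 0.4900, 0.2800).
H(M,N) = 2.5712 bits; H(N) = 1.5062 bits.
H(M|N) = 2.5712 − 1.5062 = 1.065 bits.

1.065 bits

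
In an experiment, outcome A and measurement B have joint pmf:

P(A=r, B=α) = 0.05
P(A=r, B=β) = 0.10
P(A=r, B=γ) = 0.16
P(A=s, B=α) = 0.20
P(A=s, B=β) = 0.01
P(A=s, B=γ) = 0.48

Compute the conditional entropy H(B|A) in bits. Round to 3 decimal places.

Marginals: p(A) = (0.3100, 0.6900), p(B) = (0.2500, 0.1100, 0.6400).
H(B|A) = Σ p(A) · H(B|A=·).
  A=r: p=0.3100, H(B|A=r) = 1.4436
  A=s: p=0.6900, H(B|A=s) = 0.9706
Weighted sum = 1.117 bits.

1.117 bits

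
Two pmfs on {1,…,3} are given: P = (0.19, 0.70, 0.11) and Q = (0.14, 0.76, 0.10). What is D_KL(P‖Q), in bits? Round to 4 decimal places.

D(P‖Q) = Σ p·log₂(p/q).
  0.19·log₂(0.19/0.14) = 0.08371
  0.70·log₂(0.70/0.76) = -0.08305
  0.11·log₂(0.11/0.10) = 0.01513
D(P‖Q) = 0.0158 bits.

0.0158 bits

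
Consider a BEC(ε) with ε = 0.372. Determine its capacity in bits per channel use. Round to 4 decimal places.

Binary erasure channel: capacity C = 1 − ε.
C = 1 − 0.372 = 0.6280 bits per channel use.

0.6280 bits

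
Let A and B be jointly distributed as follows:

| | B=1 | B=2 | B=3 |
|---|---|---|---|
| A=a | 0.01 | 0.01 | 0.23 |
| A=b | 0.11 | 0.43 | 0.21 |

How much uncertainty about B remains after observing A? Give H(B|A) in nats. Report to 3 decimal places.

Marginals: p(A) = (0.2500, 0.7500), p(B) = (0.1200, 0.4400, 0.4400).
H(B|A) = Σ p(A) · H(B|A=·).
  A=a: p=0.2500, H(B|A=a) = 0.3342
  A=b: p=0.7500, H(B|A=b) = 0.9569
Weighted sum = 0.801 nats.

0.801 nats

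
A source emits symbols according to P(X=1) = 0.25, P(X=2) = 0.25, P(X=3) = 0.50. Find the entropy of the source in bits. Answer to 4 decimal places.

1.5000 bits

H(X) = −Σ p·log₂ p.
  −(0.25)·log₂(0.25) = 0.50000
  −(0.25)·log₂(0.25) = 0.50000
  −(0.50)·log₂(0.50) = 0.50000
Sum: 0.50000 + 0.50000 + 0.50000 = 1.5000 bits.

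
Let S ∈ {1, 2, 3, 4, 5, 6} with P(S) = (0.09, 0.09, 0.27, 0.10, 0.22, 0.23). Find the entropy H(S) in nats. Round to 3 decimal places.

H(S) = −Σ p·ln p.
  −(0.09)·ln(0.09) = 0.2167
  −(0.09)·ln(0.09) = 0.2167
  −(0.27)·ln(0.27) = 0.3535
  −(0.10)·ln(0.10) = 0.2303
  −(0.22)·ln(0.22) = 0.3331
  −(0.23)·ln(0.23) = 0.3380
Sum: 0.2167 + 0.2167 + 0.3535 + 0.2303 + 0.3331 + 0.3380 = 1.688 nats.

1.688 nats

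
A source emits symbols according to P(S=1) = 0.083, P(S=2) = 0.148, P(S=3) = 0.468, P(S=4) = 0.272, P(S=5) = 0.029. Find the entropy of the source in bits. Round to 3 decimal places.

1.878 bits

H(S) = −Σ p·log₂ p.
  −(0.083)·log₂(0.083) = 0.2980
  −(0.148)·log₂(0.148) = 0.4079
  −(0.468)·log₂(0.468) = 0.5127
  −(0.272)·log₂(0.272) = 0.5109
  −(0.029)·log₂(0.029) = 0.1481
Sum: 0.2980 + 0.4079 + 0.5127 + 0.5109 + 0.1481 = 1.878 bits.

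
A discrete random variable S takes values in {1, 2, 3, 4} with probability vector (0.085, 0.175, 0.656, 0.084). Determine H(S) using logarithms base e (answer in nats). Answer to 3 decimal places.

0.999 nats

H(S) = −Σ p·ln p.
  −(0.085)·ln(0.085) = 0.2095
  −(0.175)·ln(0.175) = 0.3050
  −(0.656)·ln(0.656) = 0.2766
  −(0.084)·ln(0.084) = 0.2081
Sum: 0.2095 + 0.3050 + 0.2766 + 0.2081 = 0.999 nats.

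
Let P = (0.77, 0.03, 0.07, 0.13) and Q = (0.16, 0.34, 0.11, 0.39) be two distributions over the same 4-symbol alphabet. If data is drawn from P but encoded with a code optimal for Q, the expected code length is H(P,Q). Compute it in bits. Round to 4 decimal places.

H(P,Q) = −Σ p·log₂ q.
  −0.77·log₂(0.16) = 2.03577
  −0.03·log₂(0.34) = 0.04669
  −0.07·log₂(0.11) = 0.22291
  −0.13·log₂(0.39) = 0.17660
H(P,Q) = 2.4820 bits.

2.4820 bits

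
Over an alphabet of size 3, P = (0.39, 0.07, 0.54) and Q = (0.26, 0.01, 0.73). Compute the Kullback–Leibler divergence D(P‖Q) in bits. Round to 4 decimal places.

0.1898 bits

D(P‖Q) = Σ p·log₂(p/q).
  0.39·log₂(0.39/0.26) = 0.22814
  0.07·log₂(0.07/0.01) = 0.19651
  0.54·log₂(0.54/0.73) = -0.23487
D(P‖Q) = 0.1898 bits.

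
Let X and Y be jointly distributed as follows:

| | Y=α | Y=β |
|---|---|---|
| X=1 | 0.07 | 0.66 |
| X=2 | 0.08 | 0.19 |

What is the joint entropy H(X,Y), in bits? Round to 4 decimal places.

H(X,Y) = −Σ p(x,y)·log₂ p(x,y) over all 4 cells.
  cell (1,α): −0.07·log₂0.07 = 0.26856
  cell (1,β): −0.66·log₂0.66 = 0.39564
  cell (2,α): −0.08·log₂0.08 = 0.29151
  cell (2,β): −0.19·log₂0.19 = 0.45523
Sum = 1.4109 bits.

1.4109 bits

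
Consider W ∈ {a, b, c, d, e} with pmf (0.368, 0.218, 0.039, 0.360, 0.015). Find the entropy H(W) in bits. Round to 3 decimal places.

1.814 bits

H(W) = −Σ p·log₂ p.
  −(0.368)·log₂(0.368) = 0.5307
  −(0.218)·log₂(0.218) = 0.4791
  −(0.039)·log₂(0.039) = 0.1825
  −(0.360)·log₂(0.360) = 0.5306
  −(0.015)·log₂(0.015) = 0.0909
Sum: 0.5307 + 0.4791 + 0.1825 + 0.5306 + 0.0909 = 1.814 bits.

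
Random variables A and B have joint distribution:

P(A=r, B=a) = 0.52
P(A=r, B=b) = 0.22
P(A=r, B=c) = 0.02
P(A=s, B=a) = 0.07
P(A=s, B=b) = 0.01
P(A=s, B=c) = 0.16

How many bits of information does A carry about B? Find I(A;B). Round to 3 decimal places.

0.335 bits

Marginals: p(A) = (0.7600, 0.2400), p(B) = (0.5900, 0.2300, 0.1800).
I(A;B) = Σ p(x,y)·log₂[p(x,y)/(p(x)p(y))].
  (r,a): 0.52·log₂(1.1597) = 0.1111
  (r,b): 0.22·log₂(1.2586) = 0.0730
  (r,c): 0.02·log₂(0.1462) = -0.0555
  (s,a): 0.07·log₂(0.4944) = -0.0711
  (s,b): 0.01·log₂(0.1812) = -0.0246
  (s,c): 0.16·log₂(3.7037) = 0.3022
Sum = 0.335 bits.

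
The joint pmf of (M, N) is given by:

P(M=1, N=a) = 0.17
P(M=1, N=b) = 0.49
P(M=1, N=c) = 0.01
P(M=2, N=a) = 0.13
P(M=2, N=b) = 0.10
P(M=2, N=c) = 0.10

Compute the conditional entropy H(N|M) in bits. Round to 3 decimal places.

Marginals: p(M) = (0.6700, 0.3300), p(N) = (0.3000, 0.5900, 0.1100).
H(N|M) = Σ p(M) · H(N|M=·).
  M=1: p=0.6700, H(N|M=1) = 0.9227
  M=2: p=0.3300, H(N|M=2) = 1.5734
Weighted sum = 1.137 bits.

1.137 bits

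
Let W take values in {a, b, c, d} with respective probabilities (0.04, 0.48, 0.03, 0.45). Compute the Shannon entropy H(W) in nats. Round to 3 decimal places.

H(W) = −Σ p·ln p.
  −(0.04)·ln(0.04) = 0.1288
  −(0.48)·ln(0.48) = 0.3523
  −(0.03)·ln(0.03) = 0.1052
  −(0.45)·ln(0.45) = 0.3593
Sum: 0.1288 + 0.3523 + 0.1052 + 0.3593 = 0.946 nats.

0.946 nats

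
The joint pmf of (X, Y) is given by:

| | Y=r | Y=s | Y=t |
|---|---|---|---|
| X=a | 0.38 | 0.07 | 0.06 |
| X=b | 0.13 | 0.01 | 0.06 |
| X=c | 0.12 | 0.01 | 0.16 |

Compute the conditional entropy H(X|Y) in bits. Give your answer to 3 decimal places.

1.345 bits

Marginals: p(X) = (0.5100, 0.2000, 0.2900), p(Y) = (0.6300, 0.0900, 0.2800).
H(X|Y) = Σ p(Y) · H(X|Y=·).
  Y=r: p=0.6300, H(X|Y=r) = 1.3654
  Y=s: p=0.0900, H(X|Y=s) = 0.9864
  Y=t: p=0.2800, H(X|Y=t) = 1.4138
Weighted sum = 1.345 bits.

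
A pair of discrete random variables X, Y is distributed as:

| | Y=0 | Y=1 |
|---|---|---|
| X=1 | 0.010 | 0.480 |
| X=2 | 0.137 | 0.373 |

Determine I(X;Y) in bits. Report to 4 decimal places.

0.1037 bits

Marginals: p(X) = (0.4900, 0.5100), p(Y) = (0.1470, 0.8530).
I(X;Y) = H(X) + H(Y) − H(X,Y).
H(X) = 0.9997, H(Y) = 0.6023, H(X,Y) = 1.4983.
I(X;Y) = 0.9997 + 0.6023 − 1.4983 = 0.1037 bits.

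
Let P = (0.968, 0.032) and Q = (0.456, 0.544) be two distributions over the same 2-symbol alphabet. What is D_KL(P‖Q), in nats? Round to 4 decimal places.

0.6380 nats

D(P‖Q) = Σ p·ln(p/q).
  0.968·ln(0.968/0.456) = 0.72865
  0.032·ln(0.032/0.544) = -0.09066
D(P‖Q) = 0.6380 nats.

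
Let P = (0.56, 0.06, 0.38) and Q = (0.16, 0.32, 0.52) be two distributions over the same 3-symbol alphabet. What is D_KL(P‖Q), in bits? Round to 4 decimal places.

0.6953 bits

D(P‖Q) = Σ p·log₂(p/q).
  0.56·log₂(0.56/0.16) = 1.01212
  0.06·log₂(0.06/0.32) = -0.14490
  0.38·log₂(0.38/0.52) = -0.17195
D(P‖Q) = 0.6953 bits.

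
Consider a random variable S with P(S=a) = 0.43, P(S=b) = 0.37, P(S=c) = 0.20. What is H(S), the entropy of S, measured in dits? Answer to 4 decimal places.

H(S) = −Σ p·log₁₀ p.
  −(0.43)·log₁₀(0.43) = 0.15761
  −(0.37)·log₁₀(0.37) = 0.15977
  −(0.20)·log₁₀(0.20) = 0.13979
Sum: 0.15761 + 0.15977 + 0.13979 = 0.4572 dits.

0.4572 dits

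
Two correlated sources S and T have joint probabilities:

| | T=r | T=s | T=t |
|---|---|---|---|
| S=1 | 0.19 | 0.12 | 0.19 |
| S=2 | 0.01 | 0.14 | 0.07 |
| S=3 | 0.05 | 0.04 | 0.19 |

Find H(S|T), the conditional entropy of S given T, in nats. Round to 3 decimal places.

Marginals: p(S) = (0.5000, 0.2200, 0.2800), p(T) = (0.2500, 0.3000, 0.4500).
H(S|T) = Σ p(T) · H(S|T=·).
  T=r: p=0.2500, H(S|T=r) = 0.6592
  T=s: p=0.3000, H(S|T=s) = 0.9908
  T=t: p=0.4500, H(S|T=t) = 1.0176
Weighted sum = 0.920 nats.

0.920 nats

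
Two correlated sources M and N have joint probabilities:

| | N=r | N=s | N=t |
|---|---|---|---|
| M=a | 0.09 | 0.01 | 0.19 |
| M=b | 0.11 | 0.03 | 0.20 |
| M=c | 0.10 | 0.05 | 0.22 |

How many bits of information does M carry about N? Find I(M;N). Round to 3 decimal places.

Marginals: p(M) = (0.2900, 0.3400, 0.3700), p(N) = (0.3000, 0.0900, 0.6100).
I(M;N) = H(M) + H(N) − H(M,N).
H(M) = 1.5778, H(N) = 1.2687, H(M,N) = 2.8296.
I(M;N) = 1.5778 + 1.2687 − 2.8296 = 0.017 bits.

0.017 bits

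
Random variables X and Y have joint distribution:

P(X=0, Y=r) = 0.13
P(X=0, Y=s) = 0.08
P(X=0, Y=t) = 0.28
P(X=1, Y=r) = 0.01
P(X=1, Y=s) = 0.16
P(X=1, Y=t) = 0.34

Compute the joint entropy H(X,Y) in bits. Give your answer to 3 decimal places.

H(X,Y) = −Σ p(x,y)·log₂ p(x,y) over all 6 cells.
  cell (0,r): −0.13·log₂0.13 = 0.3826
  cell (0,s): −0.08·log₂0.08 = 0.2915
  cell (0,t): −0.28·log₂0.28 = 0.5142
  cell (1,r): −0.01·log₂0.01 = 0.0664
  cell (1,s): −0.16·log₂0.16 = 0.4230
  cell (1,t): −0.34·log₂0.34 = 0.5292
Sum = 2.207 bits.

2.207 bits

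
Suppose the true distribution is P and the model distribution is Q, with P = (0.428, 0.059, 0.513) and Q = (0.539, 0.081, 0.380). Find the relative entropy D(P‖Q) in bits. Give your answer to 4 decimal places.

D(P‖Q) = Σ p·log₂(p/q).
  0.428·log₂(0.428/0.539) = -0.14238
  0.059·log₂(0.059/0.081) = -0.02698
  0.513·log₂(0.513/0.380) = 0.22211
D(P‖Q) = 0.0527 bits.

0.0527 bits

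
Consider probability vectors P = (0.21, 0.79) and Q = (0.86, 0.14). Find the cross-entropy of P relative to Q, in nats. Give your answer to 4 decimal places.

1.5849 nats

H(P,Q) = −Σ p·ln q.
  −0.21·ln(0.86) = 0.03167
  −0.79·ln(0.14) = 1.55323
H(P,Q) = 1.5849 nats.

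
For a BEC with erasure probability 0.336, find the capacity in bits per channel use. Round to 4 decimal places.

Binary erasure channel: capacity C = 1 − ε.
C = 1 − 0.336 = 0.6640 bits per channel use.

0.6640 bits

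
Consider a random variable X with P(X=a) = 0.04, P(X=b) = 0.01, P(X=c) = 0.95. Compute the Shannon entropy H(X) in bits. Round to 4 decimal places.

0.3225 bits

H(X) = −Σ p·log₂ p.
  −(0.04)·log₂(0.04) = 0.18575
  −(0.01)·log₂(0.01) = 0.06644
  −(0.95)·log₂(0.95) = 0.07030
Sum: 0.18575 + 0.06644 + 0.07030 = 0.3225 bits.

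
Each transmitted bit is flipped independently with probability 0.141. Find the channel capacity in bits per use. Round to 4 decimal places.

Binary symmetric channel: C = 1 − h₂(ε) where h₂ is the binary entropy function.
h₂(0.141) = −0.141·log₂0.141 − 0.859·log₂0.859 = 0.5869.
C = 1 − 0.5869 = 0.4131 bits per channel use.

0.4131 bits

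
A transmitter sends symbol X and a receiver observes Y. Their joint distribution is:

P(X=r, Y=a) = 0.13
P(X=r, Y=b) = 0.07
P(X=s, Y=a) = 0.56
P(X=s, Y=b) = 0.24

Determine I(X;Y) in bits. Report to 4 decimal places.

0.0013 bits

Marginals: p(X) = (0.2000, 0.8000), p(Y) = (0.6900, 0.3100).
I(X;Y) = H(X) + H(Y) − H(X,Y).
H(X) = 0.7219, H(Y) = 0.8932, H(X,Y) = 1.6138.
I(X;Y) = 0.7219 + 0.8932 − 1.6138 = 0.0013 bits.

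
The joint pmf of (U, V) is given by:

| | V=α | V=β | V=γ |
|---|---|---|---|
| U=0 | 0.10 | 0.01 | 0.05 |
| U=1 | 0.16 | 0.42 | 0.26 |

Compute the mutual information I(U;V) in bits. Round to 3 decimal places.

0.118 bits

Marginals: p(U) = (0.1600, 0.8400), p(V) = (0.2600, 0.4300, 0.3100).
I(U;V) = H(U) + H(V) − H(U,V).
H(U) = 0.6343, H(V) = 1.5526, H(U,V) = 2.0687.
I(U;V) = 0.6343 + 1.5526 − 2.0687 = 0.118 bits.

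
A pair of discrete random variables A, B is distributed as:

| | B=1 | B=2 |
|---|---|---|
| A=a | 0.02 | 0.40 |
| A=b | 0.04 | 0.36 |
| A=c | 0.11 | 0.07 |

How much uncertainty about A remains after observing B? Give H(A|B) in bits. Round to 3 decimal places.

Marginals: p(A) = (0.4200, 0.4000, 0.1800), p(B) = (0.1700, 0.8300).
H(A|B) = Σ p(B) · H(A|B=·).
  B=1: p=0.1700, H(A|B=1) = 1.2608
  B=2: p=0.8300, H(A|B=2) = 1.3311
Weighted sum = 1.319 bits.

1.319 bits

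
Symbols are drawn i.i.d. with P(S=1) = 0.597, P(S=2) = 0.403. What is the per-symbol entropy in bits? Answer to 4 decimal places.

0.9727 bits

H(S) = −Σ p·log₂ p.
  −(0.597)·log₂(0.597) = 0.44429
  −(0.403)·log₂(0.403) = 0.52839
Sum: 0.44429 + 0.52839 = 0.9727 bits.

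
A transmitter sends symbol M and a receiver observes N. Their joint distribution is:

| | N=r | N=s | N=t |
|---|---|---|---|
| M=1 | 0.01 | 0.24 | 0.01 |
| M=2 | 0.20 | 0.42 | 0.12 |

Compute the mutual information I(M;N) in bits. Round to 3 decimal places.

0.094 bits

Marginals: p(M) = (0.2600, 0.7400), p(N) = (0.2100, 0.6600, 0.1300).
I(M;N) = H(M) + H(N) − H(M,N).
H(M) = 0.8267, H(N) = 1.2511, H(M,N) = 1.9841.
I(M;N) = 0.8267 + 1.2511 − 1.9841 = 0.094 bits.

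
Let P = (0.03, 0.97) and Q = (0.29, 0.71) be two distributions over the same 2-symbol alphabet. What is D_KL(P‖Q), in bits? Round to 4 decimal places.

D(P‖Q) = Σ p·log₂(p/q).
  0.03·log₂(0.03/0.29) = -0.09819
  0.97·log₂(0.97/0.71) = 0.43666
D(P‖Q) = 0.3385 bits.

0.3385 bits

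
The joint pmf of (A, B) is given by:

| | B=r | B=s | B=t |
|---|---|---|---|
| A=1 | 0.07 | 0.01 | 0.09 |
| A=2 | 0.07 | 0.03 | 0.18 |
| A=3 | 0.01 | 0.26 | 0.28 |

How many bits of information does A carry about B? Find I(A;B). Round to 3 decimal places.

0.230 bits

Marginals: p(A) = (0.1700, 0.2800, 0.5500), p(B) = (0.1500, 0.3000, 0.5500).
I(A;B) = H(A) + H(B) − H(A,B).
H(A) = 1.4232, H(B) = 1.4060, H(A,B) = 2.5992.
I(A;B) = 1.4232 + 1.4060 − 2.5992 = 0.230 bits.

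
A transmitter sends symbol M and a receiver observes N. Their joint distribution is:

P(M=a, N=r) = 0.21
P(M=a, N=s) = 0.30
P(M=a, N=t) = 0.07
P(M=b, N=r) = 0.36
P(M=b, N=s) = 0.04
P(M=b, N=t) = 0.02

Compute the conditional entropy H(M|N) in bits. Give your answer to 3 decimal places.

0.788 bits

Marginals: p(M) = (0.5800, 0.4200), p(N) = (0.5700, 0.3400, 0.0900).
H(M|N) = Σ p(N) · H(M|N=·).
  N=r: p=0.5700, H(M|N=r) = 0.9495
  N=s: p=0.3400, H(M|N=s) = 0.5226
  N=t: p=0.0900, H(M|N=t) = 0.7642
Weighted sum = 0.788 bits.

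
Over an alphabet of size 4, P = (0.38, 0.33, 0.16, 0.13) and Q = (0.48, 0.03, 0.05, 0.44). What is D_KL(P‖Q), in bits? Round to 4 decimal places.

1.0534 bits

D(P‖Q) = Σ p·log₂(p/q).
  0.38·log₂(0.38/0.48) = -0.12807
  0.33·log₂(0.33/0.03) = 1.14161
  0.16·log₂(0.16/0.05) = 0.26849
  0.13·log₂(0.13/0.44) = -0.22867
D(P‖Q) = 1.0534 bits.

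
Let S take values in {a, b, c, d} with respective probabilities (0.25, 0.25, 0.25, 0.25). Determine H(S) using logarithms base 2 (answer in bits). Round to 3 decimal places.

H(S) = −Σ p·log₂ p.
  −(0.25)·log₂(0.25) = 0.5000
  −(0.25)·log₂(0.25) = 0.5000
  −(0.25)·log₂(0.25) = 0.5000
  −(0.25)·log₂(0.25) = 0.5000
Sum: 0.5000 + 0.5000 + 0.5000 + 0.5000 = 2.000 bits.

2.000 bits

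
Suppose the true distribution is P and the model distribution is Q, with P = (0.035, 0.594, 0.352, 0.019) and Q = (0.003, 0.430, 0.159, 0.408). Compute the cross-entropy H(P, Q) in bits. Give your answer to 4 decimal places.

1.9750 bits

H(P,Q) = −Σ p·log₂ q.
  −0.035·log₂(0.003) = 0.29333
  −0.594·log₂(0.430) = 0.72325
  −0.352·log₂(0.159) = 0.93382
  −0.019·log₂(0.408) = 0.02457
H(P,Q) = 1.9750 bits.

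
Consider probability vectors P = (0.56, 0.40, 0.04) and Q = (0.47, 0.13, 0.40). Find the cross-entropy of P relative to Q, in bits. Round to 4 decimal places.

H(P,Q) = −Σ p·log₂ q.
  −0.56·log₂(0.47) = 0.60999
  −0.40·log₂(0.13) = 1.17737
  −0.04·log₂(0.40) = 0.05288
H(P,Q) = 1.8402 bits.

1.8402 bits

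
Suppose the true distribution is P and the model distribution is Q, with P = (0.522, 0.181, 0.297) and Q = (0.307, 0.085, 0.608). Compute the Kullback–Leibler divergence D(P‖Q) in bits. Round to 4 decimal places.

0.2901 bits

D(P‖Q) = Σ p·log₂(p/q).
  0.522·log₂(0.522/0.307) = 0.39975
  0.181·log₂(0.181/0.085) = 0.19737
  0.297·log₂(0.297/0.608) = -0.30698
D(P‖Q) = 0.2901 bits.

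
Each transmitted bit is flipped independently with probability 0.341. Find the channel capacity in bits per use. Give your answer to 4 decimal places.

0.0742 bits

Binary symmetric channel: C = 1 − h₂(ε) where h₂ is the binary entropy function.
h₂(0.341) = −0.341·log₂0.341 − 0.659·log₂0.659 = 0.9258.
C = 1 − 0.9258 = 0.0742 bits per channel use.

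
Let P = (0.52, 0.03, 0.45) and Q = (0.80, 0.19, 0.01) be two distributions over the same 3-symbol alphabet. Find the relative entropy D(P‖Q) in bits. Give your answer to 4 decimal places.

2.0683 bits

D(P‖Q) = Σ p·log₂(p/q).
  0.52·log₂(0.52/0.80) = -0.32317
  0.03·log₂(0.03/0.19) = -0.07989
  0.45·log₂(0.45/0.01) = 2.47133
D(P‖Q) = 2.0683 bits.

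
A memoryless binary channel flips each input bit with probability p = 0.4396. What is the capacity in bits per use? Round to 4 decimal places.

Binary symmetric channel: C = 1 − h₂(ε) where h₂ is the binary entropy function.
h₂(0.4396) = −0.4396·log₂0.4396 − 0.5604·log₂0.5604 = 0.9894.
C = 1 − 0.9894 = 0.0106 bits per channel use.

0.0106 bits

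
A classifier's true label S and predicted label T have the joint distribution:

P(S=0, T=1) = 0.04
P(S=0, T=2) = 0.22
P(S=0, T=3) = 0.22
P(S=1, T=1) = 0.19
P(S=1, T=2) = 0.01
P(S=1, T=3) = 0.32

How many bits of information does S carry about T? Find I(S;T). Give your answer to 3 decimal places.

Marginals: p(S) = (0.4800, 0.5200), p(T) = (0.2300, 0.2300, 0.5400).
I(S;T) = H(S) + H(T) − H(S,T).
H(S) = 0.9988, H(T) = 1.4554, H(S,T) = 2.1946.
I(S;T) = 0.9988 + 1.4554 − 2.1946 = 0.260 bits.

0.260 bits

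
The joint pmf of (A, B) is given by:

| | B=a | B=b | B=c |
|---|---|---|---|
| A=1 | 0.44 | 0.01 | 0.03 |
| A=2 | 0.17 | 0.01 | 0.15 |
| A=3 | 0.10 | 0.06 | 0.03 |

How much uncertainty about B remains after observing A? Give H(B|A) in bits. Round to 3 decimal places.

0.887 bits

Marginals: p(A) = (0.4800, 0.3300, 0.1900), p(B) = (0.7100, 0.0800, 0.2100).
H(B|A) = Σ p(A) · H(B|A=·).
  A=1: p=0.4800, H(B|A=1) = 0.4814
  A=2: p=0.3300, H(B|A=2) = 1.1629
  A=3: p=0.1900, H(B|A=3) = 1.4330
Weighted sum = 0.887 bits.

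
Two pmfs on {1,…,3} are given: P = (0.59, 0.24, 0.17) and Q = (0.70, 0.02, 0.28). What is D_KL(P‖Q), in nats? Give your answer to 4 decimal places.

0.4107 nats

D(P‖Q) = Σ p·ln(p/q).
  0.59·ln(0.59/0.70) = -0.10087
  0.24·ln(0.24/0.02) = 0.59638
  0.17·ln(0.17/0.28) = -0.08483
D(P‖Q) = 0.4107 nats.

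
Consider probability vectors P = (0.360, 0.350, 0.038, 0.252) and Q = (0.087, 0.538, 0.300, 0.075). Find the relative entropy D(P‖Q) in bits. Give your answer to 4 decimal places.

D(P‖Q) = Σ p·log₂(p/q).
  0.360·log₂(0.360/0.087) = 0.73761
  0.350·log₂(0.350/0.538) = -0.21709
  0.038·log₂(0.038/0.300) = -0.11327
  0.252·log₂(0.252/0.075) = 0.44061
D(P‖Q) = 0.8479 bits.

0.8479 bits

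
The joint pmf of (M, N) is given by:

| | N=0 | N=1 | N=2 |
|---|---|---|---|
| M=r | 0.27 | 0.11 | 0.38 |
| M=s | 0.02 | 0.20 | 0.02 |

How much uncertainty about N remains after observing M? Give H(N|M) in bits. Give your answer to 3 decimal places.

Marginals: p(M) = (0.7600, 0.2400), p(N) = (0.2900, 0.3100, 0.4000).
H(N|M) = Σ p(M) · H(N|M=·).
  M=r: p=0.7600, H(N|M=r) = 1.4340
  M=s: p=0.2400, H(N|M=s) = 0.8167
Weighted sum = 1.286 bits.

1.286 bits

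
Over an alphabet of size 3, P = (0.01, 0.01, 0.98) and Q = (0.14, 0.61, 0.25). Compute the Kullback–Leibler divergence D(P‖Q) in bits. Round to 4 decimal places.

D(P‖Q) = Σ p·log₂(p/q).
  0.01·log₂(0.01/0.14) = -0.03807
  0.01·log₂(0.01/0.61) = -0.05931
  0.98·log₂(0.98/0.25) = 1.93144
D(P‖Q) = 1.8341 bits.

1.8341 bits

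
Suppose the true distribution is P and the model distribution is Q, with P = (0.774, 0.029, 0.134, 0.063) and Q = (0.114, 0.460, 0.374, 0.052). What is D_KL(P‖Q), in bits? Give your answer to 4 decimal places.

1.8422 bits

D(P‖Q) = Σ p·log₂(p/q).
  0.774·log₂(0.774/0.114) = 2.13879
  0.029·log₂(0.029/0.460) = -0.11564
  0.134·log₂(0.134/0.374) = -0.19843
  0.063·log₂(0.063/0.052) = 0.01744
D(P‖Q) = 1.8422 bits.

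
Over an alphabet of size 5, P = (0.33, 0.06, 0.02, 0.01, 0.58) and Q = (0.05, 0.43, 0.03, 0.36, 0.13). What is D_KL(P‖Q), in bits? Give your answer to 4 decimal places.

D(P‖Q) = Σ p·log₂(p/q).
  0.33·log₂(0.33/0.05) = 0.89841
  0.06·log₂(0.06/0.43) = -0.17048
  0.02·log₂(0.02/0.03) = -0.01170
  0.01·log₂(0.01/0.36) = -0.05170
  0.58·log₂(0.58/0.13) = 1.25137
D(P‖Q) = 1.9159 bits.

1.9159 bits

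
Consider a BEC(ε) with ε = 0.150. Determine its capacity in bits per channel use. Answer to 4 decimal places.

Binary erasure channel: capacity C = 1 − ε.
C = 1 − 0.150 = 0.8500 bits per channel use.

0.8500 bits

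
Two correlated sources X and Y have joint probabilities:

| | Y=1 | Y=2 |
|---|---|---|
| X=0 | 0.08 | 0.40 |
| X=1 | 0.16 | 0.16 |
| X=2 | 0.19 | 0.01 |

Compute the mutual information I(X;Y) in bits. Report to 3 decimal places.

Marginals: p(X) = (0.4800, 0.3200, 0.2000), p(Y) = (0.4300, 0.5700).
I(X;Y) = Σ p(x,y)·log₂[p(x,y)/(p(x)p(y))].
  (0,1): 0.08·log₂(0.3876) = -0.1094
  (0,2): 0.40·log₂(1.4620) = 0.2192
  (1,1): 0.16·log₂(1.1628) = 0.0348
  (1,2): 0.16·log₂(0.8772) = -0.0302
  (2,1): 0.19·log₂(2.2093) = 0.2173
  (2,2): 0.01·log₂(0.0877) = -0.0351
Sum = 0.297 bits.

0.297 bits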